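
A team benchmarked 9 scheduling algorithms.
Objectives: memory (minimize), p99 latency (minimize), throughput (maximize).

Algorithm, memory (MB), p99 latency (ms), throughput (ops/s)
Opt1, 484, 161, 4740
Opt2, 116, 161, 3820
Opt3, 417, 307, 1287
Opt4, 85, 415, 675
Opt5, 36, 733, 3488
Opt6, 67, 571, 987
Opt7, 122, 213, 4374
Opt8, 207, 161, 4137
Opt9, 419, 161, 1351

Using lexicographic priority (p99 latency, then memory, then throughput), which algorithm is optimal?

Opt2

First minimize p99 latency: best is 161, kept {Opt1, Opt2, Opt8, Opt9}.
Then minimize memory: best is 116, kept {Opt2}.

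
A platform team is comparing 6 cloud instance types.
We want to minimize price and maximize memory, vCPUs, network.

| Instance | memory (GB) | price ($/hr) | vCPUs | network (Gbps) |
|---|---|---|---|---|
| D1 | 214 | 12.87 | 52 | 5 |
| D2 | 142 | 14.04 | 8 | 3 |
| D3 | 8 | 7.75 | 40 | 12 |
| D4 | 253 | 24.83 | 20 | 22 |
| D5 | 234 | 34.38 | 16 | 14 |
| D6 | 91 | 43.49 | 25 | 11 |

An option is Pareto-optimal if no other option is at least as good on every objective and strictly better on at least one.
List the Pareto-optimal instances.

D1: not dominated (best vCPUs).
D2: dominated by D1 (memory 214≥142, price 12.87≤14.04, vCPUs 52≥8, network 5≥3).
D3: not dominated (best price).
D4: not dominated (best memory).
D5: dominated by D4 (memory 253≥234, price 24.83≤34.38, vCPUs 20≥16, network 22≥14).
D6: not dominated.

D1, D3, D4, D6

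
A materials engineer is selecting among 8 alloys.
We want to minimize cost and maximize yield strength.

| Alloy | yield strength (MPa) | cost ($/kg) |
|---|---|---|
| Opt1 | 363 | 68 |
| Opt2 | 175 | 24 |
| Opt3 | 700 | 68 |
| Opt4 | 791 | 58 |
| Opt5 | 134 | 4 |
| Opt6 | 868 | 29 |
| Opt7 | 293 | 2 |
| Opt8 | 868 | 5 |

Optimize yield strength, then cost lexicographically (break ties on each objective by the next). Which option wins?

First maximize yield strength: best is 868, kept {Opt6, Opt8}.
Then minimize cost: best is 5, kept {Opt8}.

Opt8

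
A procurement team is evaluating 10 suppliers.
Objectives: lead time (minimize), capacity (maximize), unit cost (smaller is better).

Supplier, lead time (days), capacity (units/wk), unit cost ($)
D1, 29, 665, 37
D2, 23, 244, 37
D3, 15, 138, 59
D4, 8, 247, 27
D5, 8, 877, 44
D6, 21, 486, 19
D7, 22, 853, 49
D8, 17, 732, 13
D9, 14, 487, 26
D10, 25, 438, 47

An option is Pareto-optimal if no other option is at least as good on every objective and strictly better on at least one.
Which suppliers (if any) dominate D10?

D5: lead time 8≤25, capacity 877≥438, unit cost 44≤47 — dominates D10.
D6: lead time 21≤25, capacity 486≥438, unit cost 19≤47 — dominates D10.
D8: lead time 17≤25, capacity 732≥438, unit cost 13≤47 — dominates D10.
D9: lead time 14≤25, capacity 487≥438, unit cost 26≤47 — dominates D10.
Others (D1, D2, D3, D4, D7) are each worse than D10 on at least one objective.

D5, D6, D8, D9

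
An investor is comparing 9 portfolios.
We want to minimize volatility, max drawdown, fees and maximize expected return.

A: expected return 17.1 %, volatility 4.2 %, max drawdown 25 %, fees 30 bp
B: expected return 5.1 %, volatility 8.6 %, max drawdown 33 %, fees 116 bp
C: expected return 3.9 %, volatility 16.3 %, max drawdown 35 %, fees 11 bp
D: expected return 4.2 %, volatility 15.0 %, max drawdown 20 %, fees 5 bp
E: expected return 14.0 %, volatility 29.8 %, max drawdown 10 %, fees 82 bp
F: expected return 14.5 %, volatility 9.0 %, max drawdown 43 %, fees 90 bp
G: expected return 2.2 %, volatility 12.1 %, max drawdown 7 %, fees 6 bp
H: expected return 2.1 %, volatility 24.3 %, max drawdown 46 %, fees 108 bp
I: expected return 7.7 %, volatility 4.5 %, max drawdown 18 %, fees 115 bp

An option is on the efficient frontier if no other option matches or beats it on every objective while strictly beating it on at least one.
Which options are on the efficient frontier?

A, D, E, G, I

A: not dominated (best expected return).
B: dominated by A (expected return 17.1≥5.1, volatility 4.2≤8.6, max drawdown 25≤33, fees 30≤116).
C: dominated by D (expected return 4.2≥3.9, volatility 15.0≤16.3, max drawdown 20≤35, fees 5≤11).
D: not dominated (best fees).
E: not dominated.
F: dominated by A (expected return 17.1≥14.5, volatility 4.2≤9.0, max drawdown 25≤43, fees 30≤90).
G: not dominated (best max drawdown).
H: dominated by A (expected return 17.1≥2.1, volatility 4.2≤24.3, max drawdown 25≤46, fees 30≤108).
I: not dominated.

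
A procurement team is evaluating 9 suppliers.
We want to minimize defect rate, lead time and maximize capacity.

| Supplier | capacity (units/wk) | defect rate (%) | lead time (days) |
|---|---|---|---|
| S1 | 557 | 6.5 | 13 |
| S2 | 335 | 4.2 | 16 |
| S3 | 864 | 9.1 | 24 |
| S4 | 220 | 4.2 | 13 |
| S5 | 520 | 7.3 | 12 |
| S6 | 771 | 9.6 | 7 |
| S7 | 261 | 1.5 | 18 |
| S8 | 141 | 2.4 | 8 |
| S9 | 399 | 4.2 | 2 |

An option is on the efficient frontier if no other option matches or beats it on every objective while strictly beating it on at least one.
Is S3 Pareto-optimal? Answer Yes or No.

S1: worse on capacity (557 vs 864).
S2: worse on capacity (335 vs 864).
S4: worse on capacity (220 vs 864).
S5: worse on capacity (520 vs 864).
S6: worse on capacity (771 vs 864).
S7: worse on capacity (261 vs 864).
S8: worse on capacity (141 vs 864).
S9: worse on capacity (399 vs 864).
No option is at least as good as S3 on every objective and strictly better on one.

Yes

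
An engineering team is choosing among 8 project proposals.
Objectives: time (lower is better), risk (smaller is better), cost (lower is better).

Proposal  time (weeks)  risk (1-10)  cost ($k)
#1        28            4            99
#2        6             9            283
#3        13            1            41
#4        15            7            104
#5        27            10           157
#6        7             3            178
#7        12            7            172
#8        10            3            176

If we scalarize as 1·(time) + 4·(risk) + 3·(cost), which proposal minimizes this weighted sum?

#1: 1·28 + 4·4 + 3·99 = 341
#2: 1·6 + 4·9 + 3·283 = 891
#3: 1·13 + 4·1 + 3·41 = 140
#4: 1·15 + 4·7 + 3·104 = 355
#5: 1·27 + 4·10 + 3·157 = 538
#6: 1·7 + 4·3 + 3·178 = 553
#7: 1·12 + 4·7 + 3·172 = 556
#8: 1·10 + 4·3 + 3·176 = 550
Lowest: #3 at 140.

#3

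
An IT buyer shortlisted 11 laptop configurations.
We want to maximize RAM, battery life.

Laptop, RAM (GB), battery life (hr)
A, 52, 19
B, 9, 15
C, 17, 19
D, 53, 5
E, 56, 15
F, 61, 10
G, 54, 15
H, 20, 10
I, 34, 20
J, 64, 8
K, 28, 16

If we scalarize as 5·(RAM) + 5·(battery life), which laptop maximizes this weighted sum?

J

A: 5·52 + 5·19 = 355
B: 5·9 + 5·15 = 120
C: 5·17 + 5·19 = 180
D: 5·53 + 5·5 = 290
E: 5·56 + 5·15 = 355
F: 5·61 + 5·10 = 355
G: 5·54 + 5·15 = 345
H: 5·20 + 5·10 = 150
I: 5·34 + 5·20 = 270
J: 5·64 + 5·8 = 360
K: 5·28 + 5·16 = 220
Highest: J at 360.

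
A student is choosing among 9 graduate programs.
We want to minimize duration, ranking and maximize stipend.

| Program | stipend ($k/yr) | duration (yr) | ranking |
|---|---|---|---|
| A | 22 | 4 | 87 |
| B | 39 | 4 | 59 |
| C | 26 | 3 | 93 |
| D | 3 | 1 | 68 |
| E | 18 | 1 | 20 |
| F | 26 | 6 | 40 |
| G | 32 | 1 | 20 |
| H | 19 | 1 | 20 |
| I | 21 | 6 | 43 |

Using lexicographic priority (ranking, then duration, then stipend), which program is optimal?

G

First minimize ranking: best is 20, kept {E, G, H}.
Then minimize duration: best is 1, kept {E, G, H}.
Then maximize stipend: best is 32, kept {G}.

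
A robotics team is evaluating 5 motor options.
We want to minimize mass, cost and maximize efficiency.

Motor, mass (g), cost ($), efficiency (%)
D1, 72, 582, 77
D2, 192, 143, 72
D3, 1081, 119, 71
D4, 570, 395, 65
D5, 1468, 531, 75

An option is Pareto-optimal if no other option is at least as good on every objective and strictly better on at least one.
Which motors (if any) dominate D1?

none

D2: worse on mass (192 vs 72).
D3: worse on mass (1081 vs 72).
D4: worse on mass (570 vs 72).
D5: worse on mass (1468 vs 72).
No option dominates D1.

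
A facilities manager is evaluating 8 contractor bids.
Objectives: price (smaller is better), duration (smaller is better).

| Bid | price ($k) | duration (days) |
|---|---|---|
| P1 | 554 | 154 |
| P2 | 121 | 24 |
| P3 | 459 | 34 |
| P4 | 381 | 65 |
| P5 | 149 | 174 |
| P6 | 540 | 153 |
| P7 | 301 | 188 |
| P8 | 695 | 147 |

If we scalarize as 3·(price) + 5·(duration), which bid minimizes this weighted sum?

P1: 3·554 + 5·154 = 2432
P2: 3·121 + 5·24 = 483
P3: 3·459 + 5·34 = 1547
P4: 3·381 + 5·65 = 1468
P5: 3·149 + 5·174 = 1317
P6: 3·540 + 5·153 = 2385
P7: 3·301 + 5·188 = 1843
P8: 3·695 + 5·147 = 2820
Lowest: P2 at 483.

P2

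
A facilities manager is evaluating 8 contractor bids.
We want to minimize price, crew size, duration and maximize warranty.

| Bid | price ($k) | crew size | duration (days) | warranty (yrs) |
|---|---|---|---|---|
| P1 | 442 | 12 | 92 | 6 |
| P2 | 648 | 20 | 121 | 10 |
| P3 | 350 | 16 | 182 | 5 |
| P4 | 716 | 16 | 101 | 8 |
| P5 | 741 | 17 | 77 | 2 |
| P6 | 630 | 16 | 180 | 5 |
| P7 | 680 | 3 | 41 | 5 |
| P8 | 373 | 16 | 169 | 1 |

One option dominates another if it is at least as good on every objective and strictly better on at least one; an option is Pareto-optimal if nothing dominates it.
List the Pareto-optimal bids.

P1: not dominated.
P2: not dominated (best warranty).
P3: not dominated (best price).
P4: not dominated.
P5: dominated by P7 (price 680≤741, crew size 3≤17, duration 41≤77, warranty 5≥2).
P6: dominated by P1 (price 442≤630, crew size 12≤16, duration 92≤180, warranty 6≥5).
P7: not dominated (best crew size).
P8: not dominated.

P1, P2, P3, P4, P7, P8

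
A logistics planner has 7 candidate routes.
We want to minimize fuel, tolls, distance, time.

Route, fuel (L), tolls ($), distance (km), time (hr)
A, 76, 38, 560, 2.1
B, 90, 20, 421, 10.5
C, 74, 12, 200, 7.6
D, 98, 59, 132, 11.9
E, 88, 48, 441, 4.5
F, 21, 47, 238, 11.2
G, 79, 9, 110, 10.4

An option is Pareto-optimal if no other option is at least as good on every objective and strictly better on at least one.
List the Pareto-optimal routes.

A, C, E, F, G

A: not dominated (best time).
B: dominated by C (fuel 74≤90, tolls 12≤20, distance 200≤421, time 7.6≤10.5).
C: not dominated.
D: dominated by G (fuel 79≤98, tolls 9≤59, distance 110≤132, time 10.4≤11.9).
E: not dominated.
F: not dominated (best fuel).
G: not dominated (best tolls).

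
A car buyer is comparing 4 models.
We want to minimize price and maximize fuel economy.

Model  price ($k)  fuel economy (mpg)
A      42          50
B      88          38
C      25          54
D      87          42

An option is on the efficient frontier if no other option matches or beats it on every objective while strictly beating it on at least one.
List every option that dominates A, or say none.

C

C: price 25≤42, fuel economy 54≥50 — dominates A.
Others (B, D) are each worse than A on at least one objective.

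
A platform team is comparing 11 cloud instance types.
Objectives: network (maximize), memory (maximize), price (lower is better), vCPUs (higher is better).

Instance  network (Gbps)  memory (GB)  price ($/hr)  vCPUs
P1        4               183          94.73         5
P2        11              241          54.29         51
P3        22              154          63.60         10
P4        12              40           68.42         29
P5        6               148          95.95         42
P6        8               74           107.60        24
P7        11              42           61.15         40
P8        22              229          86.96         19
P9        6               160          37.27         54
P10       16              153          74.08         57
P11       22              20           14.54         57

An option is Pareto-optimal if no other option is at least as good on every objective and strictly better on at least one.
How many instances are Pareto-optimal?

P1: dominated by P2 (network 11≥4, memory 241≥183, price 54.29≤94.73, vCPUs 51≥5).
P2: not dominated (best memory).
P3: not dominated.
P4: not dominated.
P5: dominated by P2 (network 11≥6, memory 241≥148, price 54.29≤95.95, vCPUs 51≥42).
P6: dominated by P2 (network 11≥8, memory 241≥74, price 54.29≤107.60, vCPUs 51≥24).
P7: dominated by P2 (network 11≥11, memory 241≥42, price 54.29≤61.15, vCPUs 51≥40).
P8: not dominated.
P9: not dominated.
P10: not dominated.
P11: not dominated (best price).
Pareto-optimal: P2, P3, P4, P8, P9, P10, P11 → 7.

7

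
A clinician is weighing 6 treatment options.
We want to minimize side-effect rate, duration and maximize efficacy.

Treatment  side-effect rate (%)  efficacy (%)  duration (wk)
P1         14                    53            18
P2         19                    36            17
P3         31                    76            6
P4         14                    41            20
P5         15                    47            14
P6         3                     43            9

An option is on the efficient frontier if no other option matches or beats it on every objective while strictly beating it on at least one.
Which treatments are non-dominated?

P1, P3, P5, P6

P1: not dominated.
P2: dominated by P5 (side-effect rate 15≤19, efficacy 47≥36, duration 14≤17).
P3: not dominated (best efficacy).
P4: dominated by P1 (side-effect rate 14≤14, efficacy 53≥41, duration 18≤20).
P5: not dominated.
P6: not dominated (best side-effect rate).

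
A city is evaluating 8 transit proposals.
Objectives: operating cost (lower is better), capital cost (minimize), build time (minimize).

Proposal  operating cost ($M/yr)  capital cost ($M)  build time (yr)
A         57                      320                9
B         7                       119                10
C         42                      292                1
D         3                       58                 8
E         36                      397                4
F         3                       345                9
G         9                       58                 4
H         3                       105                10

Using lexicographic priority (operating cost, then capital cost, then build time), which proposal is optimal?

D

First minimize operating cost: best is 3, kept {D, F, H}.
Then minimize capital cost: best is 58, kept {D}.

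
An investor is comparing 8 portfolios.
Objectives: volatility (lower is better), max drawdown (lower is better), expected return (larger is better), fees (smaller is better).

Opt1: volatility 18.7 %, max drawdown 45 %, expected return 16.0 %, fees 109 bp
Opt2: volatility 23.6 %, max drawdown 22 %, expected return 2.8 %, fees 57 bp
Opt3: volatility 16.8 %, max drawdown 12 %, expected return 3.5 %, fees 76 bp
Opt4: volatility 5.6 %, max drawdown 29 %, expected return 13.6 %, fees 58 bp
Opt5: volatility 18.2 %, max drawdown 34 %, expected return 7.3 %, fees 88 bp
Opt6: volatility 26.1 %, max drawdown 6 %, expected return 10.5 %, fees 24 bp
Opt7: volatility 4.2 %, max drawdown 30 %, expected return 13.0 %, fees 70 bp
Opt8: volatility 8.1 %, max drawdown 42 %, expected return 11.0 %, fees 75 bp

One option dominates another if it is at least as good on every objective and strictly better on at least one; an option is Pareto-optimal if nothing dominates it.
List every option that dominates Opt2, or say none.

none

Opt1: worse on max drawdown (45 vs 22).
Opt3: worse on fees (76 vs 57).
Opt4: worse on max drawdown (29 vs 22).
Opt5: worse on max drawdown (34 vs 22).
Opt6: worse on volatility (26.1 vs 23.6).
Opt7: worse on max drawdown (30 vs 22).
Opt8: worse on max drawdown (42 vs 22).
No option dominates Opt2.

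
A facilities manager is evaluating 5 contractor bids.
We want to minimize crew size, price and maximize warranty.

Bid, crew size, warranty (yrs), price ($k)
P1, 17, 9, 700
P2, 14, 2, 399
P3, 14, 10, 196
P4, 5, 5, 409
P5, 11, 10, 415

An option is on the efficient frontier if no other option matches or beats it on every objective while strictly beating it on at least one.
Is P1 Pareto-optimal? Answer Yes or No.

P3 vs P1: crew size 14≤17, warranty 10≥9, price 196≤700 — P3 is at least as good on every objective and strictly better on at least one, so P3 dominates P1.

No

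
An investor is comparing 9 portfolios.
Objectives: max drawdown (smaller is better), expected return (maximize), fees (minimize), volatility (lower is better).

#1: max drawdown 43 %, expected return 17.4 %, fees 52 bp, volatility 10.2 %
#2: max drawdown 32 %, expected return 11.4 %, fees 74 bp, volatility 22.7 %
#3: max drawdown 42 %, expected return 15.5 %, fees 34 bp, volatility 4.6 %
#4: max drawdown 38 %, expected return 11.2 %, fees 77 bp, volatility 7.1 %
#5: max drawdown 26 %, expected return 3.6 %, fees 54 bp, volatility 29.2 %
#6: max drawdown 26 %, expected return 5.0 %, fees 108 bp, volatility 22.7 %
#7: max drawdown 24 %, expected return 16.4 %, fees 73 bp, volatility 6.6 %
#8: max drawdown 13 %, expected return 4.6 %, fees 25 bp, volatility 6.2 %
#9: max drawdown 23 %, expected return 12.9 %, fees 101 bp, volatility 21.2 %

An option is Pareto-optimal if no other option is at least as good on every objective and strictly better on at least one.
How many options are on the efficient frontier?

#1: not dominated (best expected return).
#2: dominated by #7 (max drawdown 24≤32, expected return 16.4≥11.4, fees 73≤74, volatility 6.6≤22.7).
#3: not dominated (best volatility).
#4: dominated by #7 (max drawdown 24≤38, expected return 16.4≥11.2, fees 73≤77, volatility 6.6≤7.1).
#5: dominated by #8 (max drawdown 13≤26, expected return 4.6≥3.6, fees 25≤54, volatility 6.2≤29.2).
#6: dominated by #7 (max drawdown 24≤26, expected return 16.4≥5.0, fees 73≤108, volatility 6.6≤22.7).
#7: not dominated.
#8: not dominated (best max drawdown).
#9: not dominated.
Pareto-optimal: #1, #3, #7, #8, #9 → 5.

5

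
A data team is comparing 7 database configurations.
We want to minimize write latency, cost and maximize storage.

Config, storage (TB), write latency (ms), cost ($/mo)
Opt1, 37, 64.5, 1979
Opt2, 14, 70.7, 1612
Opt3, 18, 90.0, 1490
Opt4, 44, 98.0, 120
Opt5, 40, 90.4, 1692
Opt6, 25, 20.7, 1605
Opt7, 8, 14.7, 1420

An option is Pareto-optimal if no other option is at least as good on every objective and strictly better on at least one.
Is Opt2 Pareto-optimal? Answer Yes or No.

Opt6 vs Opt2: storage 25≥14, write latency 20.7≤70.7, cost 1605≤1612 — Opt6 is at least as good on every objective and strictly better on at least one, so Opt6 dominates Opt2.

No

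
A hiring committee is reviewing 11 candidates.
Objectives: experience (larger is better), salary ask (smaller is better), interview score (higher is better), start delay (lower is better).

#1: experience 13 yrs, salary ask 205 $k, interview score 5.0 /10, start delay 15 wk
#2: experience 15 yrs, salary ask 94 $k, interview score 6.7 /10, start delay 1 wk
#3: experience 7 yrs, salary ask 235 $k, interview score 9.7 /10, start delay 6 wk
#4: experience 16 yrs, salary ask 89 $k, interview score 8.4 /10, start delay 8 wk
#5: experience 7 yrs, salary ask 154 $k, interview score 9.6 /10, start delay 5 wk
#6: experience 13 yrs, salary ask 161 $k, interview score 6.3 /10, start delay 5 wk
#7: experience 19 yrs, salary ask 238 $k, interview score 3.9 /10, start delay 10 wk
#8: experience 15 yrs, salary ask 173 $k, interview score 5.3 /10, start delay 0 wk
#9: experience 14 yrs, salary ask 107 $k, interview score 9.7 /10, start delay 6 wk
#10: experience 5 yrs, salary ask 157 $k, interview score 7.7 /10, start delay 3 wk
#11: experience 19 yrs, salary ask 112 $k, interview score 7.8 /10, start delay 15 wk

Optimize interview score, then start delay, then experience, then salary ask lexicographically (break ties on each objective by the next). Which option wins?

#9

First maximize interview score: best is 9.7, kept {#3, #9}.
Then minimize start delay: best is 6, kept {#3, #9}.
Then maximize experience: best is 14, kept {#9}.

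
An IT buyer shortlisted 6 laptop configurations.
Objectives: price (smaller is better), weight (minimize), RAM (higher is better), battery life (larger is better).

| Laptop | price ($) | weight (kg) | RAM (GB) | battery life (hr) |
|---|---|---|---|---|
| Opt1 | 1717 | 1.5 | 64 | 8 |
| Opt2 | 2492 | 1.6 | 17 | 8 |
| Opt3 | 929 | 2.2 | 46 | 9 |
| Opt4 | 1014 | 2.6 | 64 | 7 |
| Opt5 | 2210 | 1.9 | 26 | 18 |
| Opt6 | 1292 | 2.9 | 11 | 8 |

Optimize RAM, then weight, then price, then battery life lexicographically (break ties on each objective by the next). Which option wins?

Opt1

First maximize RAM: best is 64, kept {Opt1, Opt4}.
Then minimize weight: best is 1.5, kept {Opt1}.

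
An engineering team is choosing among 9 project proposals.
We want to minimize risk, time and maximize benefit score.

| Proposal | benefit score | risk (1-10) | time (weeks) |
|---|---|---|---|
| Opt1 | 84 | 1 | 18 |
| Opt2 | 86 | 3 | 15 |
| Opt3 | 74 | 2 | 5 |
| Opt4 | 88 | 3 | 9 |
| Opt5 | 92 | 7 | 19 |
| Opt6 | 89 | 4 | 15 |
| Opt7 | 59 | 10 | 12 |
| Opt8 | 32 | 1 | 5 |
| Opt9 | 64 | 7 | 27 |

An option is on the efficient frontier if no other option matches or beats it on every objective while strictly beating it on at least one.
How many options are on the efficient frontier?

Opt1: not dominated.
Opt2: dominated by Opt4 (benefit score 88≥86, risk 3≤3, time 9≤15).
Opt3: not dominated.
Opt4: not dominated.
Opt5: not dominated (best benefit score).
Opt6: not dominated.
Opt7: dominated by Opt3 (benefit score 74≥59, risk 2≤10, time 5≤12).
Opt8: not dominated.
Opt9: dominated by Opt1 (benefit score 84≥64, risk 1≤7, time 18≤27).
Pareto-optimal: Opt1, Opt3, Opt4, Opt5, Opt6, Opt8 → 6.

6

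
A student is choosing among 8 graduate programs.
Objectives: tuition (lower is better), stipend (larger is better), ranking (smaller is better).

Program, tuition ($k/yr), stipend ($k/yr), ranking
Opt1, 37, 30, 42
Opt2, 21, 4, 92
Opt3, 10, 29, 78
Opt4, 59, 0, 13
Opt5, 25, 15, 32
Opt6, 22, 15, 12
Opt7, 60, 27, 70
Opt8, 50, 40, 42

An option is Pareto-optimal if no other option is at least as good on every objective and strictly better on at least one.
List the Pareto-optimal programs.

Opt1, Opt3, Opt6, Opt8

Opt1: not dominated.
Opt2: dominated by Opt3 (tuition 10≤21, stipend 29≥4, ranking 78≤92).
Opt3: not dominated (best tuition).
Opt4: dominated by Opt6 (tuition 22≤59, stipend 15≥0, ranking 12≤13).
Opt5: dominated by Opt6 (tuition 22≤25, stipend 15≥15, ranking 12≤32).
Opt6: not dominated (best ranking).
Opt7: dominated by Opt1 (tuition 37≤60, stipend 30≥27, ranking 42≤70).
Opt8: not dominated (best stipend).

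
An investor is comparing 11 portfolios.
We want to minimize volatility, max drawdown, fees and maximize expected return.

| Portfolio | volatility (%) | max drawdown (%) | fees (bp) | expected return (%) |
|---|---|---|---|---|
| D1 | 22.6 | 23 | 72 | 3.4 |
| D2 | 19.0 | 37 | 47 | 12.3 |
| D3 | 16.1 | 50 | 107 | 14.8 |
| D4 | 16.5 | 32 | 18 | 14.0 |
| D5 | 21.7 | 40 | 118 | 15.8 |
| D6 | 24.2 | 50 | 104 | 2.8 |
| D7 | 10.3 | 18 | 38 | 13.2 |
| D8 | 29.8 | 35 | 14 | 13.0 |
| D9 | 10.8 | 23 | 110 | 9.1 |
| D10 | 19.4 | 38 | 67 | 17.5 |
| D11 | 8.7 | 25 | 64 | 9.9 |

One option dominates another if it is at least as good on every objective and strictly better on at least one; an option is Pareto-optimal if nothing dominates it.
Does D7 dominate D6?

D7 vs D6: volatility 10.3≤24.2, max drawdown 18≤50, fees 38≤104, expected return 13.2≥2.8 — D7 is at least as good on every objective with at least one strict improvement.

Yes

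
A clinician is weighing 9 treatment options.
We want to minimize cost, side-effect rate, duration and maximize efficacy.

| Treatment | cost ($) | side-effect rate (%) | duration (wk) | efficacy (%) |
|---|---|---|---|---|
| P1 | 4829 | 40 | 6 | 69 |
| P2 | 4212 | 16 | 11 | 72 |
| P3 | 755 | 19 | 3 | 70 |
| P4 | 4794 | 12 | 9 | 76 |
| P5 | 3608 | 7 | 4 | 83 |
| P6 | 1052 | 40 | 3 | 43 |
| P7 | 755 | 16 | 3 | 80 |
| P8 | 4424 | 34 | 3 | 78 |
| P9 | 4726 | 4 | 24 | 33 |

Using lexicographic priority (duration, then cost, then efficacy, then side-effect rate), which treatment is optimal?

First minimize duration: best is 3, kept {P3, P6, P7, P8}.
Then minimize cost: best is 755, kept {P3, P7}.
Then maximize efficacy: best is 80, kept {P7}.

P7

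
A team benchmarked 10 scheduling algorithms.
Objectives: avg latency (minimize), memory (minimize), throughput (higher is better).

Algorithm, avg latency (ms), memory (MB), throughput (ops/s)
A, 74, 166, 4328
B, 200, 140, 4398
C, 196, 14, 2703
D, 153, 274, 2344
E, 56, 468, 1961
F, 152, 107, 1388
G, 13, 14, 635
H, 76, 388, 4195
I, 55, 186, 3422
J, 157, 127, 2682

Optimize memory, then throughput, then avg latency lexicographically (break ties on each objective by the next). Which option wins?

C

First minimize memory: best is 14, kept {C, G}.
Then maximize throughput: best is 2703, kept {C}.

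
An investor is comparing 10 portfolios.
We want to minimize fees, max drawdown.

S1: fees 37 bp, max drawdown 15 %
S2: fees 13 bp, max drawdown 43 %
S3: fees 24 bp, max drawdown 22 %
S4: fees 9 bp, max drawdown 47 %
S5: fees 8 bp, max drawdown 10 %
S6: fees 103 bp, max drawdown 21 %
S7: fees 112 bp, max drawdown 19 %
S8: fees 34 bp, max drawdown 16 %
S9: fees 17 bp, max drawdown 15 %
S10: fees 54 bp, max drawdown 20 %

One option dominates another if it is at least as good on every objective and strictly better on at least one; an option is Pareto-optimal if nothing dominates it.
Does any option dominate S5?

S1: worse on fees (37 vs 8).
S2: worse on fees (13 vs 8).
S3: worse on fees (24 vs 8).
S4: worse on fees (9 vs 8).
S6: worse on fees (103 vs 8).
S7: worse on fees (112 vs 8).
S8: worse on fees (34 vs 8).
S9: worse on fees (17 vs 8).
S10: worse on fees (54 vs 8).
No option is at least as good as S5 on every objective and strictly better on one.

No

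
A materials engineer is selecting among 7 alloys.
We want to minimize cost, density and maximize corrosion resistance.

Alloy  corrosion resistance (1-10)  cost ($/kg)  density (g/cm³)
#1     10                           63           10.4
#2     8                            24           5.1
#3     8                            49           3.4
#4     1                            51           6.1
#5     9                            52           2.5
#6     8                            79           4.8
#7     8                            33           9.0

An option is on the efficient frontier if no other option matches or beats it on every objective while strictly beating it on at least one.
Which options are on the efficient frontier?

#1, #2, #3, #5

#1: not dominated (best corrosion resistance).
#2: not dominated (best cost).
#3: not dominated.
#4: dominated by #2 (corrosion resistance 8≥1, cost 24≤51, density 5.1≤6.1).
#5: not dominated (best density).
#6: dominated by #3 (corrosion resistance 8≥8, cost 49≤79, density 3.4≤4.8).
#7: dominated by #2 (corrosion resistance 8≥8, cost 24≤33, density 5.1≤9.0).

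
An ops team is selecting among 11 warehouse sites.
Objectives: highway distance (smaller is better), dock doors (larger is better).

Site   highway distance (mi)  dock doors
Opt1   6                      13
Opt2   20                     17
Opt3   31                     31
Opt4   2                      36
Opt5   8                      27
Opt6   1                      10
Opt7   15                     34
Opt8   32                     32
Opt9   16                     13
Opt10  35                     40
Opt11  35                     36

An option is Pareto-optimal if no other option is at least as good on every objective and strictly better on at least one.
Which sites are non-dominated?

Opt1: dominated by Opt4 (highway distance 2≤6, dock doors 36≥13).
Opt2: dominated by Opt4 (highway distance 2≤20, dock doors 36≥17).
Opt3: dominated by Opt4 (highway distance 2≤31, dock doors 36≥31).
Opt4: not dominated.
Opt5: dominated by Opt4 (highway distance 2≤8, dock doors 36≥27).
Opt6: not dominated (best highway distance).
Opt7: dominated by Opt4 (highway distance 2≤15, dock doors 36≥34).
Opt8: dominated by Opt4 (highway distance 2≤32, dock doors 36≥32).
Opt9: dominated by Opt1 (highway distance 6≤16, dock doors 13≥13).
Opt10: not dominated (best dock doors).
Opt11: dominated by Opt4 (highway distance 2≤35, dock doors 36≥36).

Opt4, Opt6, Opt10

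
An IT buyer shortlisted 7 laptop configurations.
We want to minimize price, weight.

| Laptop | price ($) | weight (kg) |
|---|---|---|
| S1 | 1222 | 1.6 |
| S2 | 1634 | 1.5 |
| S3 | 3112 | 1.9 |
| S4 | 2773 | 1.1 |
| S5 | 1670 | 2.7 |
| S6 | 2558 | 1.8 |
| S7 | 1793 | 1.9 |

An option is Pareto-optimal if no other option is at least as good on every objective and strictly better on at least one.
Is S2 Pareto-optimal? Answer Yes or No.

S1: worse on weight (1.6 vs 1.5).
S3: worse on price (3112 vs 1634).
S4: worse on price (2773 vs 1634).
S5: worse on price (1670 vs 1634).
S6: worse on price (2558 vs 1634).
S7: worse on price (1793 vs 1634).
No option is at least as good as S2 on every objective and strictly better on one.

Yes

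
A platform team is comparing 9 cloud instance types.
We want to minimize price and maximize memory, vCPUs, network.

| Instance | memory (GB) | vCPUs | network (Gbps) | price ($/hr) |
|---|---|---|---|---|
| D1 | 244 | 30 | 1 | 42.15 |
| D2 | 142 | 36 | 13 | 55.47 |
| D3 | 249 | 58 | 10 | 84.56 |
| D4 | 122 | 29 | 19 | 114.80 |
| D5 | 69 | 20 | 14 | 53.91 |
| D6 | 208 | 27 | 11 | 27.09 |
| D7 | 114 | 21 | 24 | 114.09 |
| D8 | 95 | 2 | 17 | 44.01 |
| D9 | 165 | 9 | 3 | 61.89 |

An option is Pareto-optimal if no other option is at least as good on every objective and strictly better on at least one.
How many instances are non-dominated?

8

D1: not dominated.
D2: not dominated.
D3: not dominated (best memory).
D4: not dominated.
D5: not dominated.
D6: not dominated (best price).
D7: not dominated (best network).
D8: not dominated.
D9: dominated by D6 (memory 208≥165, vCPUs 27≥9, network 11≥3, price 27.09≤61.89).
Pareto-optimal: D1, D2, D3, D4, D5, D6, D7, D8 → 8.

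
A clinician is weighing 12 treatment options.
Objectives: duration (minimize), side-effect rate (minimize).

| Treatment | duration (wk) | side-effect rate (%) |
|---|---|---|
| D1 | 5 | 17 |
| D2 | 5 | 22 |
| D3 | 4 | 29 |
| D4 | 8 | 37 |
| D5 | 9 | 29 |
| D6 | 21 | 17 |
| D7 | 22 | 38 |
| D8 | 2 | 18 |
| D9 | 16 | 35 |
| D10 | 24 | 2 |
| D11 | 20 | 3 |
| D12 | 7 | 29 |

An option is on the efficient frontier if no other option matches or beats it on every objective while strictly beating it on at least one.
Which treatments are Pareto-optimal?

D1: not dominated.
D2: dominated by D1 (duration 5≤5, side-effect rate 17≤22).
D3: dominated by D8 (duration 2≤4, side-effect rate 18≤29).
D4: dominated by D1 (duration 5≤8, side-effect rate 17≤37).
D5: dominated by D1 (duration 5≤9, side-effect rate 17≤29).
D6: dominated by D1 (duration 5≤21, side-effect rate 17≤17).
D7: dominated by D1 (duration 5≤22, side-effect rate 17≤38).
D8: not dominated (best duration).
D9: dominated by D1 (duration 5≤16, side-effect rate 17≤35).
D10: not dominated (best side-effect rate).
D11: not dominated.
D12: dominated by D1 (duration 5≤7, side-effect rate 17≤29).

D1, D8, D10, D11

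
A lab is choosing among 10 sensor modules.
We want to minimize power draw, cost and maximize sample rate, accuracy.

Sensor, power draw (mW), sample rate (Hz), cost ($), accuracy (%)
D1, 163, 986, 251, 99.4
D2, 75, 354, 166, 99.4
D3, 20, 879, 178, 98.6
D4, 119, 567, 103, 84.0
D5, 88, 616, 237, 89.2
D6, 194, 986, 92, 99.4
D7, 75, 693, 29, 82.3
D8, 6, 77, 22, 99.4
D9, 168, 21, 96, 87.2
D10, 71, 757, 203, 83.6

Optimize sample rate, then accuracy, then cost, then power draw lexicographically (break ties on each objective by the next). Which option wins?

First maximize sample rate: best is 986, kept {D1, D6}.
Then maximize accuracy: best is 99.4, kept {D1, D6}.
Then minimize cost: best is 92, kept {D6}.

D6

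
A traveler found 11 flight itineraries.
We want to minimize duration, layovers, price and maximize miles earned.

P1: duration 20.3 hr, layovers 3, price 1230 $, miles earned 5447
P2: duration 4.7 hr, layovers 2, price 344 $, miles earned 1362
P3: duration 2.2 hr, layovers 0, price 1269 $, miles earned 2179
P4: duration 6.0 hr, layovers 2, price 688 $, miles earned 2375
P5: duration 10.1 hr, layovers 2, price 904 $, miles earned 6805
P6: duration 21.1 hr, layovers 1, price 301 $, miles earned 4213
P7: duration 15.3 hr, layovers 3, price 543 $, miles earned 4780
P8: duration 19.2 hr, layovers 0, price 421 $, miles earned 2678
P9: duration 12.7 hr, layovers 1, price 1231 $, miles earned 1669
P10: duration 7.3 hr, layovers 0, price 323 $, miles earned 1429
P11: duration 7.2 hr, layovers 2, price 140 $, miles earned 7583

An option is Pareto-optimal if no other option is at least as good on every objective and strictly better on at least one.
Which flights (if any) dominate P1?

P5, P11

P5: duration 10.1≤20.3, layovers 2≤3, price 904≤1230, miles earned 6805≥5447 — dominates P1.
P11: duration 7.2≤20.3, layovers 2≤3, price 140≤1230, miles earned 7583≥5447 — dominates P1.
Others (P2, P3, P4, P6, P7, P8, P9, P10) are each worse than P1 on at least one objective.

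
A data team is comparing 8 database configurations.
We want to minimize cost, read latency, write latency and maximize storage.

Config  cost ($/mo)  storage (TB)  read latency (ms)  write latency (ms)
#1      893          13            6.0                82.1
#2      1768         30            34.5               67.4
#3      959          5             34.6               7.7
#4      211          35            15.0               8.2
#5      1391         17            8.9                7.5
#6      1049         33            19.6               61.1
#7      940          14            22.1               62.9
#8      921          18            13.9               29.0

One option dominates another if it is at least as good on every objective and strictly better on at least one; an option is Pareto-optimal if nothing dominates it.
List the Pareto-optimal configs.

#1: not dominated (best read latency).
#2: dominated by #4 (cost 211≤1768, storage 35≥30, read latency 15.0≤34.5, write latency 8.2≤67.4).
#3: not dominated.
#4: not dominated (best cost).
#5: not dominated (best write latency).
#6: dominated by #4 (cost 211≤1049, storage 35≥33, read latency 15.0≤19.6, write latency 8.2≤61.1).
#7: dominated by #4 (cost 211≤940, storage 35≥14, read latency 15.0≤22.1, write latency 8.2≤62.9).
#8: not dominated.

#1, #3, #4, #5, #8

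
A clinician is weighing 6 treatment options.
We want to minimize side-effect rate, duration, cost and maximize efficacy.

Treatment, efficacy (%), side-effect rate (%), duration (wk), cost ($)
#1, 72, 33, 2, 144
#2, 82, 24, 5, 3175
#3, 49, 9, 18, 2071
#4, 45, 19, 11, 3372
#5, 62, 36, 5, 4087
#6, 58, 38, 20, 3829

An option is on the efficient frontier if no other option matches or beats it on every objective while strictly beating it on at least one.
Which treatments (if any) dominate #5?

#1, #2

#1: efficacy 72≥62, side-effect rate 33≤36, duration 2≤5, cost 144≤4087 — dominates #5.
#2: efficacy 82≥62, side-effect rate 24≤36, duration 5≤5, cost 3175≤4087 — dominates #5.
Others (#3, #4, #6) are each worse than #5 on at least one objective.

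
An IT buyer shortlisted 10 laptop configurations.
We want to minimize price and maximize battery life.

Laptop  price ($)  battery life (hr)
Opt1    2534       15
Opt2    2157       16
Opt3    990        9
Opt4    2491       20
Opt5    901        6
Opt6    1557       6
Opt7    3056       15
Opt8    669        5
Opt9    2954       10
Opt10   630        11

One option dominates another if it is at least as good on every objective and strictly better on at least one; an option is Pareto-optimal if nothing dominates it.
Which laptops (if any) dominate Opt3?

Opt10

Opt10: price 630≤990, battery life 11≥9 — dominates Opt3.
Others (Opt1, Opt2, Opt4, Opt5, Opt6, Opt7, Opt8, Opt9) are each worse than Opt3 on at least one objective.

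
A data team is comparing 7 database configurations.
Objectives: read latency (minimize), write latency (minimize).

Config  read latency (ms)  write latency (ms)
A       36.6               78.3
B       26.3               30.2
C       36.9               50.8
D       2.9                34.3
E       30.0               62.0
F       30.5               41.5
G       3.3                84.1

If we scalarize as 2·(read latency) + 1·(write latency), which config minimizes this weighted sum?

A: 2·36.6 + 1·78.3 = 151.5
B: 2·26.3 + 1·30.2 = 82.8
C: 2·36.9 + 1·50.8 = 124.6
D: 2·2.9 + 1·34.3 = 40.1
E: 2·30.0 + 1·62.0 = 122.0
F: 2·30.5 + 1·41.5 = 102.5
G: 2·3.3 + 1·84.1 = 90.7
Lowest: D at 40.1.

D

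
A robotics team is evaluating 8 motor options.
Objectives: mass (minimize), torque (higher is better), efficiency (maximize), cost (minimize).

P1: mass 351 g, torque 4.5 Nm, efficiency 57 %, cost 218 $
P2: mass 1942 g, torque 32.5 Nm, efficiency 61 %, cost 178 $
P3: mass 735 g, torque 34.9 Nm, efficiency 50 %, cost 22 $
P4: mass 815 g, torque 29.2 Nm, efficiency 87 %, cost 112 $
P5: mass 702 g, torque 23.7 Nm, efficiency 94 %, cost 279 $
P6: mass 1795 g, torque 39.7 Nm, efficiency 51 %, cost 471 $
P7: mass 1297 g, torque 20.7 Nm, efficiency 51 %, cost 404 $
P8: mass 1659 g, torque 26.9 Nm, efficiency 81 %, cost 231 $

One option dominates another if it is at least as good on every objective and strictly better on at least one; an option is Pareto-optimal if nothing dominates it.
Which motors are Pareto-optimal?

P1, P2, P3, P4, P5, P6

P1: not dominated (best mass).
P2: not dominated.
P3: not dominated (best cost).
P4: not dominated.
P5: not dominated (best efficiency).
P6: not dominated (best torque).
P7: dominated by P4 (mass 815≤1297, torque 29.2≥20.7, efficiency 87≥51, cost 112≤404).
P8: dominated by P4 (mass 815≤1659, torque 29.2≥26.9, efficiency 87≥81, cost 112≤231).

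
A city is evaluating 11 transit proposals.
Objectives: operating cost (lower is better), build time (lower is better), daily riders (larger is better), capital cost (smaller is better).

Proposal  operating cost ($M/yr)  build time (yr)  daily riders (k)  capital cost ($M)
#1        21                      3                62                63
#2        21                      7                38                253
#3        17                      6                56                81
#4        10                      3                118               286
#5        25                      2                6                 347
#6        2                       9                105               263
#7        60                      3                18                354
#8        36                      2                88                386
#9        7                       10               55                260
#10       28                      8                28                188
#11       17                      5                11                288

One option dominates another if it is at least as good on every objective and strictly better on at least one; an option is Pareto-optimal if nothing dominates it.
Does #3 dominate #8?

#3 vs #8: #3 is worse on build time (6 vs 2), so it does not dominate #8.

No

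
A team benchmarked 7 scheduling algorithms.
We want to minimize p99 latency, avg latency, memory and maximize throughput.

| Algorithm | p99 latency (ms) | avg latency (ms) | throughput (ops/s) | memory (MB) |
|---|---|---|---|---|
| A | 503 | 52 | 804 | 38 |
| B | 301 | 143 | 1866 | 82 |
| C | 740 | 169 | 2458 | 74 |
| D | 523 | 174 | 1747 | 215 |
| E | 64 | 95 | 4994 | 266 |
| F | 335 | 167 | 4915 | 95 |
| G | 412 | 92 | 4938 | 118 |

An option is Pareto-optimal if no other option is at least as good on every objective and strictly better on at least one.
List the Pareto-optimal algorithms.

A, B, C, E, F, G

A: not dominated (best avg latency).
B: not dominated.
C: not dominated.
D: dominated by B (p99 latency 301≤523, avg latency 143≤174, throughput 1866≥1747, memory 82≤215).
E: not dominated (best p99 latency).
F: not dominated.
G: not dominated.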